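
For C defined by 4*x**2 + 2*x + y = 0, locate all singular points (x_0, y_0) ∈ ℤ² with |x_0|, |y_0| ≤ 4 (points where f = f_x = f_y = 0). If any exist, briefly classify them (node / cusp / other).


No singular points in the scanned grid; C is smooth there.

Compute partial derivatives:
  f_x = 8*x + 2.
  f_y = 1.
f_y = 1 is a nonzero constant, so f_y never vanishes: no point (x, y) can satisfy f = f_x = f_y = 0. In particular no (x, y) ∈ {−4, ..., 4}² is singular; the curve is smooth.


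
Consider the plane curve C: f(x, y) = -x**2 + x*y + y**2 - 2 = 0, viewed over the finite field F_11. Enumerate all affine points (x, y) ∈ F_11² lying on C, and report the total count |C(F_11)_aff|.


Affine F_11-points: {(3, 0), (3, 8), (4, 9), (5, 8), (5, 9), (6, 2), (6, 3), (7, 2), (8, 0), (8, 3)}; count = 10.

For each of the 121 pairs (x, y) ∈ F_11², evaluate f(x, y) mod 11. Record the zeros.
  x = 0: [0↦9, 1↦10, 2↦2, 3↦7, 4↦3, 5↦1, 6↦1, 7↦3, 8↦7, 9↦2, 10↦10]  zeros at y ∈ ∅
  x = 1: [0↦8, 1↦10, 2↦3, 3↦9, 4↦6, 5↦5, 6↦6, 7↦9, 8↦3, 9↦10, 10↦8]  zeros at y ∈ ∅
  x = 2: [0↦5, 1↦8, 2↦2, 3↦9, 4↦7, 5↦7, 6↦9, 7↦2, 8↦8, 9↦5, 10↦4]  zeros at y ∈ ∅
  x = 3: [0↦0, 1↦4, 2↦10, 3↦7, 4↦6, 5↦7, 6↦10, 7↦4, 8↦0, 9↦9, 10↦9]  zeros at y ∈ {0, 8}
  x = 4: [0↦4, 1↦9, 2↦5, 3↦3, 4↦3, 5↦5, 6↦9, 7↦4, 8↦1, 9↦0, 10↦1]  zeros at y ∈ {9}
  x = 5: [0↦6, 1↦1, 2↦9, 3↦8, 4↦9, 5↦1, 6↦6, 7↦2, 8↦0, 9↦0, 10↦2]  zeros at y ∈ {8, 9}
  x = 6: [0↦6, 1↦2, 2↦0, 3↦0, 4↦2, 5↦6, 6↦1, 7↦9, 8↦8, 9↦9, 10↦1]  zeros at y ∈ {2, 3}
  x = 7: [0↦4, 1↦1, 2↦0, 3↦1, 4↦4, 5↦9, 6↦5, 7↦3, 8↦3, 9↦5, 10↦9]  zeros at y ∈ {2}
  x = 8: [0↦0, 1↦9, 2↦9, 3↦0, 4↦4, 5↦10, 6↦7, 7↦6, 8↦7, 9↦10, 10↦4]  zeros at y ∈ {0, 3}
  x = 9: [0↦5, 1↦4, 2↦5, 3↦8, 4↦2, 5↦9, 6↦7, 7↦7, 8↦9, 9↦2, 10↦8]  zeros at y ∈ ∅
  x = 10: [0↦8, 1↦8, 2↦10, 3↦3, 4↦9, 5↦6, 6↦5, 7↦6, 8↦9, 9↦3, 10↦10]  zeros at y ∈ ∅
Collecting zeros: affine points = {(3, 0), (3, 8), (4, 9), (5, 8), (5, 9), (6, 2), (6, 3), (7, 2), (8, 0), (8, 3)}.
Total count |C(F_11)_aff| = 10.


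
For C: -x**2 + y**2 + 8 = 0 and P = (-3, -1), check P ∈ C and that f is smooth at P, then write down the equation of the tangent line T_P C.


Tangent line at P: 6*x - 2*y + 16 = 0.

Step 1: f(-3, -1) = 0, so P lies on C.
Step 2: partial derivatives
  f_x(x, y) = -2*x, f_y(x, y) = 2*y.
  f_x(P) = 6, f_y(P) = -2 (gradient nonzero, so P is smooth).
Step 3: tangent line at P: 6·(x − -3) + -2·(y − -1) = 0.
Expanding: 6*x - 2*y + 16 = 0.


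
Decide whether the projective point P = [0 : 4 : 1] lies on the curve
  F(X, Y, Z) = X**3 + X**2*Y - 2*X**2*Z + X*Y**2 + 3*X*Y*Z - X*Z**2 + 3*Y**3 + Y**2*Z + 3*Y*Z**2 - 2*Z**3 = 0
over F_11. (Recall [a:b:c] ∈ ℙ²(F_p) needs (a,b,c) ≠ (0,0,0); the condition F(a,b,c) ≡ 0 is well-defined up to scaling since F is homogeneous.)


F(0,4,1) ≡ 9 (mod 11); P is NOT on the curve.

Evaluate F(0, 4, 1) term-by-term (mod 11).
  X**3 ↦ 1·0·1·1 = 0
  X**2*Y ↦ 1·0·4·1 = 0
  -2*X**2*Z ↦ -2·0·1·1 = 0
  X*Y**2 ↦ 1·0·16·1 = 0
  3*X*Y*Z ↦ 3·0·4·1 = 0
  -X*Z**2 ↦ -1·0·1·1 = 0
  3*Y**3 ↦ 3·1·64·1 = 192
  Y**2*Z ↦ 1·1·16·1 = 16
  3*Y*Z**2 ↦ 3·1·4·1 = 12
  -2*Z**3 ↦ -2·1·1·1 = -2
Sum: F(0, 4, 1) = (0) + (0) + (0) + (0) + (0) + (0) + (192) + (16) + (12) + (-2) = 218.
Reducing mod 11: 218 ≡ 9 (mod 11).
Since F(a, b, c) ≡ 9 ≠ 0 (mod 11), P does NOT lie on the curve.


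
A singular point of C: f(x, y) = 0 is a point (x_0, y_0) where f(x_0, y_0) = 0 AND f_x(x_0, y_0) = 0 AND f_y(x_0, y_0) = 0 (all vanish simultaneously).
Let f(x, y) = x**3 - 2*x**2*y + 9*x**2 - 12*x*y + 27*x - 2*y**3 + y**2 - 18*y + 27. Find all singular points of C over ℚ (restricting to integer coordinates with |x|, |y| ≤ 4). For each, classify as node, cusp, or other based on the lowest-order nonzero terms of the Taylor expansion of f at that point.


Singular points: {(-3, 0)}; classification: cusp.

Compute partial derivatives:
  f_x = 3*x**2 - 4*x*y + 18*x - 12*y + 27.
  f_y = -2*x**2 - 12*x - 6*y**2 + 2*y - 18.
Scan x_0 ∈ {−4, ..., 4}. For each x_0, f_y(x_0, y) is a polynomial in y; find its integer roots y ∈ {−4, ..., 4}, then test f_x and f at those candidates.
  x = -4: f_y(-4, y) = -6*y**2 + 2*y - 2; no integer root y with |y| ≤ 4.
  x = -3: f_y(-3, y) = -6*y**2 + 2*y; vanishes at y ∈ {0}. (-3, 0): f_x = 0, f = 0 — SINGULAR.
  x = -2: f_y(-2, y) = -6*y**2 + 2*y - 2; no integer root y with |y| ≤ 4.
  x = -1: f_y(-1, y) = -6*y**2 + 2*y - 8; no integer root y with |y| ≤ 4.
  x = 0: f_y(0, y) = -6*y**2 + 2*y - 18; no integer root y with |y| ≤ 4.
  x = 1: f_y(1, y) = -6*y**2 + 2*y - 32; no integer root y with |y| ≤ 4.
  x = 2: f_y(2, y) = -6*y**2 + 2*y - 50; no integer root y with |y| ≤ 4.
  x = 3: f_y(3, y) = -6*y**2 + 2*y - 72; no integer root y with |y| ≤ 4.
  x = 4: f_y(4, y) = -6*y**2 + 2*y - 98; no integer root y with |y| ≤ 4.
Only singular point on the grid: (-3, 0).
Classify: substitute x = -3 + u, y = 0 + v and expand: f = u**3 - 2*u**2*v - 2*v**3 + v**2.
No constant or linear terms (consistent with a singular point). Quadratic part: v**2. Cubic part: u**3 - 2*u**2*v - 2*v**3.
The quadratic part v**2 is a perfect square, so there is a single (double) tangent line v = 0, i.e. y = 0. Restricting the cubic part to that line (v = 0) leaves u**3 ≠ 0, so f is not divisible by v and the branch is v² ≈ -u**3 to lowest order — this is a cusp.
Classification: cusp.


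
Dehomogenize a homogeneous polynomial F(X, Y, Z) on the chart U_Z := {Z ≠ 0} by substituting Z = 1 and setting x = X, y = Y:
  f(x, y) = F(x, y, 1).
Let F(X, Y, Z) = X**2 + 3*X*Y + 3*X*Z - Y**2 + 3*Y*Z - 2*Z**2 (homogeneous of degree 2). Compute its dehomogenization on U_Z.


f(x, y) = x**2 + 3*x*y + 3*x - y**2 + 3*y - 2

On U_Z we set Z = 1. Each monomial c·X^i·Y^j·Z^k in F becomes c·x^i·y^j·1^k = c·x^i·y^j.
Substituting Z = 1: F(X, Y, 1) = x**2 + 3*x*y + 3*x - y**2 + 3*y - 2.
Note: deg(f) ≤ deg(F) = 2; strict inequality happens when F is divisible by Z (lost terms).


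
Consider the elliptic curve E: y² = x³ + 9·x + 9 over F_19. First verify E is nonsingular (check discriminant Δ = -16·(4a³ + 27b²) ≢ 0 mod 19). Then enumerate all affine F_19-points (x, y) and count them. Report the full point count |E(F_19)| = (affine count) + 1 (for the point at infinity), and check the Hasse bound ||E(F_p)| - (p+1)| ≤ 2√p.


Affine points = {(0, 3), (0, 16), (1, 0), (2, 4), (2, 15), (3, 5), (3, 14), (7, 4), (7, 15), (8, 2), (8, 17), (10, 4), (10, 15), (13, 9), (13, 10), (15, 2), (15, 17)}; affine count = 17; |E(F_19)| = 18.

Discriminant check: Δ ∝ 4a³ + 27b² = 4·9³ + 27·9² = 4·729 + 27·81 ≡ 11 (mod 19). Nonzero ⇒ E is nonsingular.
For each x ∈ F_19, compute rhs = x³ + 9·x + 9 mod 19, then count y ∈ F_19 with y² ≡ rhs.
  x = 0: rhs = 9, matching y values: 3, 16 (2 points).
  x = 1: rhs = 0, matching y values: 0 (1 points).
  x = 2: rhs = 16, matching y values: 4, 15 (2 points).
  x = 3: rhs = 6, matching y values: 5, 14 (2 points).
  x = 4: rhs = 14, matching y values: none (0 points).
  x = 5: rhs = 8, matching y values: none (0 points).
  x = 6: rhs = 13, matching y values: none (0 points).
  x = 7: rhs = 16, matching y values: 4, 15 (2 points).
  x = 8: rhs = 4, matching y values: 2, 17 (2 points).
  x = 9: rhs = 2, matching y values: none (0 points).
  x = 10: rhs = 16, matching y values: 4, 15 (2 points).
  x = 11: rhs = 14, matching y values: none (0 points).
  x = 12: rhs = 2, matching y values: none (0 points).
  x = 13: rhs = 5, matching y values: 9, 10 (2 points).
  x = 14: rhs = 10, matching y values: none (0 points).
  x = 15: rhs = 4, matching y values: 2, 17 (2 points).
  x = 16: rhs = 12, matching y values: none (0 points).
  x = 17: rhs = 2, matching y values: none (0 points).
  x = 18: rhs = 18, matching y values: none (0 points).
Total affine count: 17.
Full point count |E(F_19)| = 17 + 1 = 18.
Hasse bound: |18 − (19+1)| = |-2| = 2 ≤ 2√19 ≈ 8.7178 ✓.


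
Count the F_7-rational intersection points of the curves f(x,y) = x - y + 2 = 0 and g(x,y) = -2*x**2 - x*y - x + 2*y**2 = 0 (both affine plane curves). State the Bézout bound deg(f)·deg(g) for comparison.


Common zeros: {(2, 4), (3, 5)}; count = 2; Bézout bound = 2.

deg(f) = 1, deg(g) = 2, so Bézout bound = 2.
Scan x ∈ F_7. For each x, list the y ∈ F_7 with f(x, y) ≡ 0 and those with g(x, y) ≡ 0 (mod 7); the common zeros in that column are the intersection.
  x = 0: f ≡ 0 at y ∈ {2}; g ≡ 0 at y ∈ {0}; common: ∅.
  x = 1: f ≡ 0 at y ∈ {3}; g ≡ 0 at y ∈ {5, 6}; common: ∅.
  x = 2: f ≡ 0 at y ∈ {4}; g ≡ 0 at y ∈ {4}; common: {4}.
  x = 3: f ≡ 0 at y ∈ {5}; g ≡ 0 at y ∈ {0, 5}; common: {5}.
  x = 4: f ≡ 0 at y ∈ {6}; g ≡ 0 at y ∈ ∅; common: ∅.
  x = 5: f ≡ 0 at y ∈ {0}; g ≡ 0 at y ∈ ∅; common: ∅.
  x = 6: f ≡ 0 at y ∈ {1}; g ≡ 0 at y ∈ {4, 6}; common: ∅.
Collecting: common zeros = {(2, 4), (3, 5)}, so the count is 2.
Comparison with the Bézout bound: 2 ≤ 2 = deg(f)·deg(g), as expected for curves with no common component (the bound is attained).


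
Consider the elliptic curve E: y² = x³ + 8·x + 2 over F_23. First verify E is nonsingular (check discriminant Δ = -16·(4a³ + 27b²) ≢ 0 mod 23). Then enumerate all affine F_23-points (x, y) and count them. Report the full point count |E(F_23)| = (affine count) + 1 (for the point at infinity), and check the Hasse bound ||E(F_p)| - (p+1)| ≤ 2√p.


Affine points = {(0, 5), (0, 18), (2, 7), (2, 16), (4, 11), (4, 12), (5, 11), (5, 12), (6, 6), (6, 17), (8, 7), (8, 16), (10, 1), (10, 22), (11, 8), (11, 15), (12, 3), (12, 20), (13, 7), (13, 16), (14, 11), (14, 12), (15, 1), (15, 22), (21, 1), (21, 22), (22, 4), (22, 19)}; affine count = 28; |E(F_23)| = 29.

Discriminant check: Δ ∝ 4a³ + 27b² = 4·8³ + 27·2² = 4·512 + 27·4 ≡ 17 (mod 23). Nonzero ⇒ E is nonsingular.
For each x ∈ F_23, compute rhs = x³ + 8·x + 2 mod 23, then count y ∈ F_23 with y² ≡ rhs.
  x = 0: rhs = 2, matching y values: 5, 18 (2 points).
  x = 1: rhs = 11, matching y values: none (0 points).
  x = 2: rhs = 3, matching y values: 7, 16 (2 points).
  x = 3: rhs = 7, matching y values: none (0 points).
  x = 4: rhs = 6, matching y values: 11, 12 (2 points).
  x = 5: rhs = 6, matching y values: 11, 12 (2 points).
  x = 6: rhs = 13, matching y values: 6, 17 (2 points).
  x = 7: rhs = 10, matching y values: none (0 points).
  x = 8: rhs = 3, matching y values: 7, 16 (2 points).
  x = 9: rhs = 21, matching y values: none (0 points).
  x = 10: rhs = 1, matching y values: 1, 22 (2 points).
  x = 11: rhs = 18, matching y values: 8, 15 (2 points).
  x = 12: rhs = 9, matching y values: 3, 20 (2 points).
  x = 13: rhs = 3, matching y values: 7, 16 (2 points).
  x = 14: rhs = 6, matching y values: 11, 12 (2 points).
  x = 15: rhs = 1, matching y values: 1, 22 (2 points).
  x = 16: rhs = 17, matching y values: none (0 points).
  x = 17: rhs = 14, matching y values: none (0 points).
  x = 18: rhs = 21, matching y values: none (0 points).
  x = 19: rhs = 21, matching y values: none (0 points).
  x = 20: rhs = 20, matching y values: none (0 points).
  x = 21: rhs = 1, matching y values: 1, 22 (2 points).
  x = 22: rhs = 16, matching y values: 4, 19 (2 points).
Total affine count: 28.
Full point count |E(F_23)| = 28 + 1 = 29.
Hasse bound: |29 − (23+1)| = |5| = 5 ≤ 2√23 ≈ 9.5917 ✓.


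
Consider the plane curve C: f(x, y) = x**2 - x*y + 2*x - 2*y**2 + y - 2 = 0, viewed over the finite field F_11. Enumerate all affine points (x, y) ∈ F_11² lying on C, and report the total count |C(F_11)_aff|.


Affine F_11-points: {(2, 7), (2, 9), (3, 3), (3, 7), (4, 0), (4, 4), (5, 0), (5, 9), (9, 3), (9, 4)}; count = 10.

For each of the 121 pairs (x, y) ∈ F_11², evaluate f(x, y) mod 11. Record the zeros.
  x = 0: [0↦9, 1↦8, 2↦3, 3↦5, 4↦3, 5↦8, 6↦9, 7↦6, 8↦10, 9↦10, 10↦6]  zeros at y ∈ ∅
  x = 1: [0↦1, 1↦10, 2↦4, 3↦5, 4↦2, 5↦6, 6↦6, 7↦2, 8↦5, 9↦4, 10↦10]  zeros at y ∈ ∅
  x = 2: [0↦6, 1↦3, 2↦7, 3↦7, 4↦3, 5↦6, 6↦5, 7↦0, 8↦2, 9↦0, 10↦5]  zeros at y ∈ {7, 9}
  x = 3: [0↦2, 1↦9, 2↦1, 3↦0, 4↦6, 5↦8, 6↦6, 7↦0, 8↦1, 9↦9, 10↦2]  zeros at y ∈ {3, 7}
  x = 4: [0↦0, 1↦6, 2↦8, 3↦6, 4↦0, 5↦1, 6↦9, 7↦2, 8↦2, 9↦9, 10↦1]  zeros at y ∈ {0, 4}
  x = 5: [0↦0, 1↦5, 2↦6, 3↦3, 4↦7, 5↦7, 6↦3, 7↦6, 8↦5, 9↦0, 10↦2]  zeros at y ∈ {0, 9}
  x = 6: [0↦2, 1↦6, 2↦6, 3↦2, 4↦5, 5↦4, 6↦10, 7↦1, 8↦10, 9↦4, 10↦5]  zeros at y ∈ ∅
  x = 7: [0↦6, 1↦9, 2↦8, 3↦3, 4↦5, 5↦3, 6↦8, 7↦9, 8↦6, 9↦10, 10↦10]  zeros at y ∈ ∅
  x = 8: [0↦1, 1↦3, 2↦1, 3↦6, 4↦7, 5↦4, 6↦8, 7↦8, 8↦4, 9↦7, 10↦6]  zeros at y ∈ ∅
  x = 9: [0↦9, 1↦10, 2↦7, 3↦0, 4↦0, 5↦7, 6↦10, 7↦9, 8↦4, 9↦6, 10↦4]  zeros at y ∈ {3, 4}
  x = 10: [0↦8, 1↦8, 2↦4, 3↦7, 4↦6, 5↦1, 6↦3, 7↦1, 8↦6, 9↦7, 10↦4]  zeros at y ∈ ∅
Collecting zeros: affine points = {(2, 7), (2, 9), (3, 3), (3, 7), (4, 0), (4, 4), (5, 0), (5, 9), (9, 3), (9, 4)}.
Total count |C(F_11)_aff| = 10.


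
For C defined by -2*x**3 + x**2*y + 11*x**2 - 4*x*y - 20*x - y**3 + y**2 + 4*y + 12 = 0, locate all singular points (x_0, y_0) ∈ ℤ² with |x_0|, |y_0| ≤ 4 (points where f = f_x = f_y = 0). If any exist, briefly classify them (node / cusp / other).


Singular points: {(2, 0)}; classification: node.

Compute partial derivatives:
  f_x = -6*x**2 + 2*x*y + 22*x - 4*y - 20.
  f_y = x**2 - 4*x - 3*y**2 + 2*y + 4.
Scan x_0 ∈ {−4, ..., 4}. For each x_0, f_y(x_0, y) is a polynomial in y; find its integer roots y ∈ {−4, ..., 4}, then test f_x and f at those candidates.
  x = -4: f_y(-4, y) = -3*y**2 + 2*y + 36; no integer root y with |y| ≤ 4.
  x = -3: f_y(-3, y) = -3*y**2 + 2*y + 25; no integer root y with |y| ≤ 4.
  x = -2: f_y(-2, y) = -3*y**2 + 2*y + 16; vanishes at y ∈ {-2}. (-2, -2): f_x = -72 ≠ 0.
  x = -1: f_y(-1, y) = -3*y**2 + 2*y + 9; no integer root y with |y| ≤ 4.
  x = 0: f_y(0, y) = -3*y**2 + 2*y + 4; no integer root y with |y| ≤ 4.
  x = 1: f_y(1, y) = -3*y**2 + 2*y + 1; vanishes at y ∈ {1}. (1, 1): f_x = -6 ≠ 0.
  x = 2: f_y(2, y) = -3*y**2 + 2*y; vanishes at y ∈ {0}. (2, 0): f_x = 0, f = 0 — SINGULAR.
  x = 3: f_y(3, y) = -3*y**2 + 2*y + 1; vanishes at y ∈ {1}. (3, 1): f_x = -6 ≠ 0.
  x = 4: f_y(4, y) = -3*y**2 + 2*y + 4; no integer root y with |y| ≤ 4.
Only singular point on the grid: (2, 0).
Classify: substitute x = 2 + u, y = 0 + v and expand: f = -2*u**3 + u**2*v - u**2 - v**3 + v**2.
No constant or linear terms (consistent with a singular point). Quadratic part: -u**2 + v**2. Cubic part: -2*u**3 + u**2*v - v**3.
The quadratic part v**2 - u**2 = (v − u)(v + u) splits into two distinct linear factors, so there are two distinct tangent lines y − 0 = ±(x − 2) — this is a node (ordinary double point).
Classification: node.


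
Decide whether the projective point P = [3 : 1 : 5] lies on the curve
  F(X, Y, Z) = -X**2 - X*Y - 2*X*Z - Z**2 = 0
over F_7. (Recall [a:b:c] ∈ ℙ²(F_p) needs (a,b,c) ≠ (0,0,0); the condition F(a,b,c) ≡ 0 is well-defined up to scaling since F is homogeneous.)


F(3,1,5) ≡ 3 (mod 7); P is NOT on the curve.

Evaluate F(3, 1, 5) term-by-term (mod 7).
  -X**2 ↦ -1·9·1·1 = -9
  -X*Y ↦ -1·3·1·1 = -3
  -2*X*Z ↦ -2·3·1·5 = -30
  -Z**2 ↦ -1·1·1·25 = -25
Sum: F(3, 1, 5) = (-9) + (-3) + (-30) + (-25) = -67.
Reducing mod 7: -67 ≡ 3 (mod 7).
Since F(a, b, c) ≡ 3 ≠ 0 (mod 7), P does NOT lie on the curve.


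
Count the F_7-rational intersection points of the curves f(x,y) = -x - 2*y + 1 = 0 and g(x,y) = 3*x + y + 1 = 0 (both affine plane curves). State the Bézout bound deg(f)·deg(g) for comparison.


Common zeros: {(5, 5)}; count = 1; Bézout bound = 1.

deg(f) = 1, deg(g) = 1, so Bézout bound = 1.
Scan x ∈ F_7. For each x, list the y ∈ F_7 with f(x, y) ≡ 0 and those with g(x, y) ≡ 0 (mod 7); the common zeros in that column are the intersection.
  x = 0: f ≡ 0 at y ∈ {4}; g ≡ 0 at y ∈ {6}; common: ∅.
  x = 1: f ≡ 0 at y ∈ {0}; g ≡ 0 at y ∈ {3}; common: ∅.
  x = 2: f ≡ 0 at y ∈ {3}; g ≡ 0 at y ∈ {0}; common: ∅.
  x = 3: f ≡ 0 at y ∈ {6}; g ≡ 0 at y ∈ {4}; common: ∅.
  x = 4: f ≡ 0 at y ∈ {2}; g ≡ 0 at y ∈ {1}; common: ∅.
  x = 5: f ≡ 0 at y ∈ {5}; g ≡ 0 at y ∈ {5}; common: {5}.
  x = 6: f ≡ 0 at y ∈ {1}; g ≡ 0 at y ∈ {2}; common: ∅.
Collecting: common zeros = {(5, 5)}, so the count is 1.
Comparison with the Bézout bound: 1 ≤ 1 = deg(f)·deg(g), as expected for curves with no common component (the bound is attained).


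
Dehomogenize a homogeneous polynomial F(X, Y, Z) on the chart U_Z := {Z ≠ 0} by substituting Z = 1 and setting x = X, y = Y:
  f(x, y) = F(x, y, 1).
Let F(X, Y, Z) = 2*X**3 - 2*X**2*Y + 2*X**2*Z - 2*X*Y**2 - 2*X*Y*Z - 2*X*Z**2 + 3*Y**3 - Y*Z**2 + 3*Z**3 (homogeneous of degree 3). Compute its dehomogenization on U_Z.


f(x, y) = 2*x**3 - 2*x**2*y + 2*x**2 - 2*x*y**2 - 2*x*y - 2*x + 3*y**3 - y + 3

On U_Z we set Z = 1. Each monomial c·X^i·Y^j·Z^k in F becomes c·x^i·y^j·1^k = c·x^i·y^j.
Substituting Z = 1: F(X, Y, 1) = 2*x**3 - 2*x**2*y + 2*x**2 - 2*x*y**2 - 2*x*y - 2*x + 3*y**3 - y + 3.
Note: deg(f) ≤ deg(F) = 3; strict inequality happens when F is divisible by Z (lost terms).


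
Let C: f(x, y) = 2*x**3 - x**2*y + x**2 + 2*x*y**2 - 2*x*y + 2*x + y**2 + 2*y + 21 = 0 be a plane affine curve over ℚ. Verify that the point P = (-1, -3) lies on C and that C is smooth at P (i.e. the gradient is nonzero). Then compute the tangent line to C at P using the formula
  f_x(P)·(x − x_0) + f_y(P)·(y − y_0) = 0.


Tangent line at P: 24*x + 9*y + 51 = 0.

Step 1: f(-1, -3) = 0, so P lies on C.
Step 2: partial derivatives
  f_x(x, y) = 6*x**2 - 2*x*y + 2*x + 2*y**2 - 2*y + 2, f_y(x, y) = -x**2 + 4*x*y - 2*x + 2*y + 2.
  f_x(P) = 24, f_y(P) = 9 (gradient nonzero, so P is smooth).
Step 3: tangent line at P: 24·(x − -1) + 9·(y − -3) = 0.
Expanding: 24*x + 9*y + 51 = 0.


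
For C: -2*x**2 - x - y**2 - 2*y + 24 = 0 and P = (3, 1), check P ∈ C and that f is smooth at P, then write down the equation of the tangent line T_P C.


Tangent line at P: -13*x - 4*y + 43 = 0.

Step 1: f(3, 1) = 0, so P lies on C.
Step 2: partial derivatives
  f_x(x, y) = -4*x - 1, f_y(x, y) = -2*y - 2.
  f_x(P) = -13, f_y(P) = -4 (gradient nonzero, so P is smooth).
Step 3: tangent line at P: -13·(x − 3) + -4·(y − 1) = 0.
Expanding: -13*x - 4*y + 43 = 0.


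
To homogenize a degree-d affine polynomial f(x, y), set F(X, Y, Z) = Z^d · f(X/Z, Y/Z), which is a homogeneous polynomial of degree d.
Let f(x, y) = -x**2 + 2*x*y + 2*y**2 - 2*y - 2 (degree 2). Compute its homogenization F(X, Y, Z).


F(X, Y, Z) = -X**2 + 2*X*Y + 2*Y**2 - 2*Y*Z - 2*Z**2

deg(f) = 2.
Substitute x = X/Z, y = Y/Z into f, then multiply by Z^2.
  monomial -1·x^2·y^0 ↦ -1·X^2·Y^0·Z^0.
  monomial 2·x^1·y^1 ↦ 2·X^1·Y^1·Z^0.
  monomial 2·x^0·y^2 ↦ 2·X^0·Y^2·Z^0.
  monomial -2·x^0·y^1 ↦ -2·X^0·Y^1·Z^1.
  monomial -2·x^0·y^0 ↦ -2·X^0·Y^0·Z^2.
Collecting: F(X, Y, Z) = -X**2 + 2*X*Y + 2*Y**2 - 2*Y*Z - 2*Z**2.


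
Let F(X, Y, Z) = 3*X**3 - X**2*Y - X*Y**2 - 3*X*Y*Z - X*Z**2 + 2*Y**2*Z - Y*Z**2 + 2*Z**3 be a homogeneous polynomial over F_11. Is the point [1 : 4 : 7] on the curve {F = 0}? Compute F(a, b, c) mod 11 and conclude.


F(1,4,7) ≡ 3 (mod 11); P is NOT on the curve.

Evaluate F(1, 4, 7) term-by-term (mod 11).
  3*X**3 ↦ 3·1·1·1 = 3
  -X**2*Y ↦ -1·1·4·1 = -4
  -X*Y**2 ↦ -1·1·16·1 = -16
  -3*X*Y*Z ↦ -3·1·4·7 = -84
  -X*Z**2 ↦ -1·1·1·49 = -49
  2*Y**2*Z ↦ 2·1·16·7 = 224
  -Y*Z**2 ↦ -1·1·4·49 = -196
  2*Z**3 ↦ 2·1·1·343 = 686
Sum: F(1, 4, 7) = (3) + (-4) + (-16) + (-84) + (-49) + (224) + (-196) + (686) = 564.
Reducing mod 11: 564 ≡ 3 (mod 11).
Since F(a, b, c) ≡ 3 ≠ 0 (mod 11), P does NOT lie on the curve.


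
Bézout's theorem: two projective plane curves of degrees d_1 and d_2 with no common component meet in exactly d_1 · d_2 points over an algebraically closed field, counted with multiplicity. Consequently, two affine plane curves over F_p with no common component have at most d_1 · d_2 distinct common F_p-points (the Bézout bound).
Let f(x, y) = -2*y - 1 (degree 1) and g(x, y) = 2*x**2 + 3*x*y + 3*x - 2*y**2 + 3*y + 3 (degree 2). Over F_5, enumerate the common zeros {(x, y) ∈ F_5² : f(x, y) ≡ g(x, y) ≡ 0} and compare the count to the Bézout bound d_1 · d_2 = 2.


Common zeros: ∅; count = 0; Bézout bound = 2.

deg(f) = 1, deg(g) = 2, so Bézout bound = 2.
Scan x ∈ F_5. For each x, list the y ∈ F_5 with f(x, y) ≡ 0 and those with g(x, y) ≡ 0 (mod 5); the common zeros in that column are the intersection.
  x = 0: f ≡ 0 at y ∈ {2}; g ≡ 0 at y ∈ ∅; common: ∅.
  x = 1: f ≡ 0 at y ∈ {2}; g ≡ 0 at y ∈ {4}; common: ∅.
  x = 2: f ≡ 0 at y ∈ {2}; g ≡ 0 at y ∈ ∅; common: ∅.
  x = 3: f ≡ 0 at y ∈ {2}; g ≡ 0 at y ∈ {0, 1}; common: ∅.
  x = 4: f ≡ 0 at y ∈ {2}; g ≡ 0 at y ∈ {1, 4}; common: ∅.
Collecting: common zeros = ∅, so the count is 0.
Comparison with the Bézout bound: 0 ≤ 2 = deg(f)·deg(g), as expected for curves with no common component (the affine F_5-count falls short of the bound because intersections may lie at infinity, over extension fields, or carry multiplicity).


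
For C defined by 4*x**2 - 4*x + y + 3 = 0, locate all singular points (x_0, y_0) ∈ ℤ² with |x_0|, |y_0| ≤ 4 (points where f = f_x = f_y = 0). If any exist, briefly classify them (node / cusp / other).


No singular points in the scanned grid; C is smooth there.

Compute partial derivatives:
  f_x = 8*x - 4.
  f_y = 1.
f_y = 1 is a nonzero constant, so f_y never vanishes: no point (x, y) can satisfy f = f_x = f_y = 0. In particular no (x, y) ∈ {−4, ..., 4}² is singular; the curve is smooth.


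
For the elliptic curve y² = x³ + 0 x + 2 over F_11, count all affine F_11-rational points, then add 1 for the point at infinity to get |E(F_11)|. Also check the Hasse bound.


Affine points = {(1, 5), (1, 6), (4, 0), (6, 3), (6, 8), (7, 2), (7, 9), (9, 4), (9, 7), (10, 1), (10, 10)}; affine count = 11; |E(F_11)| = 12.

Discriminant check: Δ ∝ 4a³ + 27b² = 4·0³ + 27·2² = 4·0 + 27·4 ≡ 9 (mod 11). Nonzero ⇒ E is nonsingular.
For each x ∈ F_11, compute rhs = x³ + 0·x + 2 mod 11, then count y ∈ F_11 with y² ≡ rhs.
  x = 0: rhs = 2, matching y values: none (0 points).
  x = 1: rhs = 3, matching y values: 5, 6 (2 points).
  x = 2: rhs = 10, matching y values: none (0 points).
  x = 3: rhs = 7, matching y values: none (0 points).
  x = 4: rhs = 0, matching y values: 0 (1 points).
  x = 5: rhs = 6, matching y values: none (0 points).
  x = 6: rhs = 9, matching y values: 3, 8 (2 points).
  x = 7: rhs = 4, matching y values: 2, 9 (2 points).
  x = 8: rhs = 8, matching y values: none (0 points).
  x = 9: rhs = 5, matching y values: 4, 7 (2 points).
  x = 10: rhs = 1, matching y values: 1, 10 (2 points).
Total affine count: 11.
Full point count |E(F_11)| = 11 + 1 = 12.
Hasse bound: |12 − (11+1)| = |0| = 0 ≤ 2√11 ≈ 6.6332 ✓.


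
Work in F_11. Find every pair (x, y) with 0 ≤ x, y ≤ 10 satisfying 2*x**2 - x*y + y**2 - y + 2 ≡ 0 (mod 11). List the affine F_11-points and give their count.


Affine F_11-points: {(0, 5), (0, 7), (5, 2), (5, 4), (7, 2), (7, 6), (8, 4), (8, 5), (9, 3), (9, 7)}; count = 10.

For each of the 121 pairs (x, y) ∈ F_11², evaluate f(x, y) mod 11. Record the zeros.
  x = 0: [0↦2, 1↦2, 2↦4, 3↦8, 4↦3, 5↦0, 6↦10, 7↦0, 8↦3, 9↦8, 10↦4]  zeros at y ∈ {5, 7}
  x = 1: [0↦4, 1↦3, 2↦4, 3↦7, 4↦1, 5↦8, 6↦6, 7↦6, 8↦8, 9↦1, 10↦7]  zeros at y ∈ ∅
  x = 2: [0↦10, 1↦8, 2↦8, 3↦10, 4↦3, 5↦9, 6↦6, 7↦5, 8↦6, 9↦9, 10↦3]  zeros at y ∈ ∅
  x = 3: [0↦9, 1↦6, 2↦5, 3↦6, 4↦9, 5↦3, 6↦10, 7↦8, 8↦8, 9↦10, 10↦3]  zeros at y ∈ ∅
  x = 4: [0↦1, 1↦8, 2↦6, 3↦6, 4↦8, 5↦1, 6↦7, 7↦4, 8↦3, 9↦4, 10↦7]  zeros at y ∈ ∅
  x = 5: [0↦8, 1↦3, 2↦0, 3↦10, 4↦0, 5↦3, 6↦8, 7↦4, 8↦2, 9↦2, 10↦4]  zeros at y ∈ {2, 4}
  x = 6: [0↦8, 1↦2, 2↦9, 3↦7, 4↦7, 5↦9, 6↦2, 7↦8, 8↦5, 9↦4, 10↦5]  zeros at y ∈ ∅
  x = 7: [0↦1, 1↦5, 2↦0, 3↦8, 4↦7, 5↦8, 6↦0, 7↦5, 8↦1, 9↦10, 10↦10]  zeros at y ∈ {2, 6}
  x = 8: [0↦9, 1↦1, 2↦6, 3↦2, 4↦0, 5↦0, 6↦2, 7↦6, 8↦1, 9↦9, 10↦8]  zeros at y ∈ {4, 5}
  x = 9: [0↦10, 1↦1, 2↦5, 3↦0, 4↦8, 5↦7, 6↦8, 7↦0, 8↦5, 9↦1, 10↦10]  zeros at y ∈ {3, 7}
  x = 10: [0↦4, 1↦5, 2↦8, 3↦2, 4↦9, 5↦7, 6↦7, 7↦9, 8↦2, 9↦8, 10↦5]  zeros at y ∈ ∅
Collecting zeros: affine points = {(0, 5), (0, 7), (5, 2), (5, 4), (7, 2), (7, 6), (8, 4), (8, 5), (9, 3), (9, 7)}.
Total count |C(F_11)_aff| = 10.


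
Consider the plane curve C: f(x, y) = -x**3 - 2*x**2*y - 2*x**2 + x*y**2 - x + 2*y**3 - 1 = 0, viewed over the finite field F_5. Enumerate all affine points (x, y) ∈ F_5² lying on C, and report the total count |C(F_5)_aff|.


Affine F_5-points: {(0, 2), (1, 0), (3, 4)}; count = 3.

For each of the 25 pairs (x, y) ∈ F_5², evaluate f(x, y) mod 5. Record the zeros.
  x = 0: [0↦4, 1↦1, 2↦0, 3↦3, 4↦2]  zeros at y ∈ {2}
  x = 1: [0↦0, 1↦1, 2↦1, 3↦2, 4↦1]  zeros at y ∈ {0}
  x = 2: [0↦1, 1↦2, 2↦4, 3↦4, 4↦4]  zeros at y ∈ ∅
  x = 3: [0↦1, 1↦3, 2↦3, 3↦3, 4↦0]  zeros at y ∈ {4}
  x = 4: [0↦4, 1↦3, 2↦2, 3↦3, 4↦3]  zeros at y ∈ ∅
Collecting zeros: affine points = {(0, 2), (1, 0), (3, 4)}.
Total count |C(F_5)_aff| = 3.


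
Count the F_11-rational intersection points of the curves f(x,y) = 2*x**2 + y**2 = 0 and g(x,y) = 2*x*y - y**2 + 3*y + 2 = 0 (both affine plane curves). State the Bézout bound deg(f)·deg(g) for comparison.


Common zeros: {(1, 8), (5, 7)}; count = 2; Bézout bound = 4.

deg(f) = 2, deg(g) = 2, so Bézout bound = 4.
Scan x ∈ F_11. For each x, list the y ∈ F_11 with f(x, y) ≡ 0 and those with g(x, y) ≡ 0 (mod 11); the common zeros in that column are the intersection.
  x = 0: f ≡ 0 at y ∈ {0}; g ≡ 0 at y ∈ ∅; common: ∅.
  x = 1: f ≡ 0 at y ∈ {3, 8}; g ≡ 0 at y ∈ {8}; common: {8}.
  x = 2: f ≡ 0 at y ∈ {5, 6}; g ≡ 0 at y ∈ ∅; common: ∅.
  x = 3: f ≡ 0 at y ∈ {2, 9}; g ≡ 0 at y ∈ {4, 5}; common: ∅.
  x = 4: f ≡ 0 at y ∈ {1, 10}; g ≡ 0 at y ∈ ∅; common: ∅.
  x = 5: f ≡ 0 at y ∈ {4, 7}; g ≡ 0 at y ∈ {6, 7}; common: {7}.
  x = 6: f ≡ 0 at y ∈ {4, 7}; g ≡ 0 at y ∈ ∅; common: ∅.
  x = 7: f ≡ 0 at y ∈ {1, 10}; g ≡ 0 at y ∈ {3}; common: ∅.
  x = 8: f ≡ 0 at y ∈ {2, 9}; g ≡ 0 at y ∈ ∅; common: ∅.
  x = 9: f ≡ 0 at y ∈ {5, 6}; g ≡ 0 at y ∈ {1, 9}; common: ∅.
  x = 10: f ≡ 0 at y ∈ {3, 8}; g ≡ 0 at y ∈ {2, 10}; common: ∅.
Collecting: common zeros = {(1, 8), (5, 7)}, so the count is 2.
Comparison with the Bézout bound: 2 ≤ 4 = deg(f)·deg(g), as expected for curves with no common component (the affine F_11-count falls short of the bound because intersections may lie at infinity, over extension fields, or carry multiplicity).


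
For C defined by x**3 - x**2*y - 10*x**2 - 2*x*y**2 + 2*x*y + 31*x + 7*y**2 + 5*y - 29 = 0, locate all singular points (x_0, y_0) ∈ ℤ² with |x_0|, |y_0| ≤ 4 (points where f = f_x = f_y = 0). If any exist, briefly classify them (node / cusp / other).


Singular points: {(3, -1)}; classification: cusp.

Compute partial derivatives:
  f_x = 3*x**2 - 2*x*y - 20*x - 2*y**2 + 2*y + 31.
  f_y = -x**2 - 4*x*y + 2*x + 14*y + 5.
Scan x_0 ∈ {−4, ..., 4}. For each x_0, f_y(x_0, y) is a polynomial in y; find its integer roots y ∈ {−4, ..., 4}, then test f_x and f at those candidates.
  x = -4: f_y(-4, y) = 30*y - 19; no integer root y with |y| ≤ 4.
  x = -3: f_y(-3, y) = 26*y - 10; no integer root y with |y| ≤ 4.
  x = -2: f_y(-2, y) = 22*y - 3; no integer root y with |y| ≤ 4.
  x = -1: f_y(-1, y) = 18*y + 2; no integer root y with |y| ≤ 4.
  x = 0: f_y(0, y) = 14*y + 5; no integer root y with |y| ≤ 4.
  x = 1: f_y(1, y) = 10*y + 6; no integer root y with |y| ≤ 4.
  x = 2: f_y(2, y) = 6*y + 5; no integer root y with |y| ≤ 4.
  x = 3: f_y(3, y) = 2*y + 2; vanishes at y ∈ {-1}. (3, -1): f_x = 0, f = 0 — SINGULAR.
  x = 4: f_y(4, y) = -2*y - 3; no integer root y with |y| ≤ 4.
Only singular point on the grid: (3, -1).
Classify: substitute x = 3 + u, y = -1 + v and expand: f = u**3 - u**2*v - 2*u*v**2 + v**2.
No constant or linear terms (consistent with a singular point). Quadratic part: v**2. Cubic part: u**3 - u**2*v - 2*u*v**2.
The quadratic part v**2 is a perfect square, so there is a single (double) tangent line v = 0, i.e. y = -1. Restricting the cubic part to that line (v = 0) leaves u**3 ≠ 0, so f is not divisible by v and the branch is v² ≈ -u**3 to lowest order — this is a cusp.
Classification: cusp.


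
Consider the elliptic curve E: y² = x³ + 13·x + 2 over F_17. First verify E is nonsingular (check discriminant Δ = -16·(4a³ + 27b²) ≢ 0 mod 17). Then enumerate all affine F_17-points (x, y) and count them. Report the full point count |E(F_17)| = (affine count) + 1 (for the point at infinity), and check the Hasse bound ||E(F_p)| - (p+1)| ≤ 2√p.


Affine points = {(0, 6), (0, 11), (1, 4), (1, 13), (2, 6), (2, 11), (3, 0), (4, 4), (4, 13), (9, 7), (9, 10), (12, 4), (12, 13), (14, 2), (14, 15), (15, 6), (15, 11)}; affine count = 17; |E(F_17)| = 18.

Discriminant check: Δ ∝ 4a³ + 27b² = 4·13³ + 27·2² = 4·2197 + 27·4 ≡ 5 (mod 17). Nonzero ⇒ E is nonsingular.
For each x ∈ F_17, compute rhs = x³ + 13·x + 2 mod 17, then count y ∈ F_17 with y² ≡ rhs.
  x = 0: rhs = 2, matching y values: 6, 11 (2 points).
  x = 1: rhs = 16, matching y values: 4, 13 (2 points).
  x = 2: rhs = 2, matching y values: 6, 11 (2 points).
  x = 3: rhs = 0, matching y values: 0 (1 points).
  x = 4: rhs = 16, matching y values: 4, 13 (2 points).
  x = 5: rhs = 5, matching y values: none (0 points).
  x = 6: rhs = 7, matching y values: none (0 points).
  x = 7: rhs = 11, matching y values: none (0 points).
  x = 8: rhs = 6, matching y values: none (0 points).
  x = 9: rhs = 15, matching y values: 7, 10 (2 points).
  x = 10: rhs = 10, matching y values: none (0 points).
  x = 11: rhs = 14, matching y values: none (0 points).
  x = 12: rhs = 16, matching y values: 4, 13 (2 points).
  x = 13: rhs = 5, matching y values: none (0 points).
  x = 14: rhs = 4, matching y values: 2, 15 (2 points).
  x = 15: rhs = 2, matching y values: 6, 11 (2 points).
  x = 16: rhs = 5, matching y values: none (0 points).
Total affine count: 17.
Full point count |E(F_17)| = 17 + 1 = 18.
Hasse bound: |18 − (17+1)| = |0| = 0 ≤ 2√17 ≈ 8.2462 ✓.


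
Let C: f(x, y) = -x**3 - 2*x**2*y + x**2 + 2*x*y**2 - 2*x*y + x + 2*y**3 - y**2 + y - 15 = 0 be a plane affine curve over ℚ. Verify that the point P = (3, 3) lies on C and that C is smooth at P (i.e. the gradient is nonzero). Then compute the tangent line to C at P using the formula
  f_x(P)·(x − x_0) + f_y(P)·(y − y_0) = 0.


Tangent line at P: -44*x + 61*y - 51 = 0.

Step 1: f(3, 3) = 0, so P lies on C.
Step 2: partial derivatives
  f_x(x, y) = -3*x**2 - 4*x*y + 2*x + 2*y**2 - 2*y + 1, f_y(x, y) = -2*x**2 + 4*x*y - 2*x + 6*y**2 - 2*y + 1.
  f_x(P) = -44, f_y(P) = 61 (gradient nonzero, so P is smooth).
Step 3: tangent line at P: -44·(x − 3) + 61·(y − 3) = 0.
Expanding: -44*x + 61*y - 51 = 0.


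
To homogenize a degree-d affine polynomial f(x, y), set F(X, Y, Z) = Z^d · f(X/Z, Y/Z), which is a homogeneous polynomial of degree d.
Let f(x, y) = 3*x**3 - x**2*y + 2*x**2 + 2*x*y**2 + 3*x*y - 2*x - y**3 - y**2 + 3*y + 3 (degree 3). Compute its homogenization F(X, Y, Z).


F(X, Y, Z) = 3*X**3 - X**2*Y + 2*X**2*Z + 2*X*Y**2 + 3*X*Y*Z - 2*X*Z**2 - Y**3 - Y**2*Z + 3*Y*Z**2 + 3*Z**3

deg(f) = 3.
Substitute x = X/Z, y = Y/Z into f, then multiply by Z^3.
  monomial 3·x^3·y^0 ↦ 3·X^3·Y^0·Z^0.
  monomial -1·x^2·y^1 ↦ -1·X^2·Y^1·Z^0.
  monomial 2·x^2·y^0 ↦ 2·X^2·Y^0·Z^1.
  monomial 2·x^1·y^2 ↦ 2·X^1·Y^2·Z^0.
  monomial 3·x^1·y^1 ↦ 3·X^1·Y^1·Z^1.
  monomial -2·x^1·y^0 ↦ -2·X^1·Y^0·Z^2.
  monomial -1·x^0·y^3 ↦ -1·X^0·Y^3·Z^0.
  monomial -1·x^0·y^2 ↦ -1·X^0·Y^2·Z^1.
  monomial 3·x^0·y^1 ↦ 3·X^0·Y^1·Z^2.
  monomial 3·x^0·y^0 ↦ 3·X^0·Y^0·Z^3.
Collecting: F(X, Y, Z) = 3*X**3 - X**2*Y + 2*X**2*Z + 2*X*Y**2 + 3*X*Y*Z - 2*X*Z**2 - Y**3 - Y**2*Z + 3*Y*Z**2 + 3*Z**3.


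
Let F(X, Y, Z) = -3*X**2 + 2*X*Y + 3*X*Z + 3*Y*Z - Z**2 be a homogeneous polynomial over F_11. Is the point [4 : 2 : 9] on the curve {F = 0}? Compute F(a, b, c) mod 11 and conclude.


F(4,2,9) ≡ 5 (mod 11); P is NOT on the curve.

Evaluate F(4, 2, 9) term-by-term (mod 11).
  -3*X**2 ↦ -3·16·1·1 = -48
  2*X*Y ↦ 2·4·2·1 = 16
  3*X*Z ↦ 3·4·1·9 = 108
  3*Y*Z ↦ 3·1·2·9 = 54
  -Z**2 ↦ -1·1·1·81 = -81
Sum: F(4, 2, 9) = (-48) + (16) + (108) + (54) + (-81) = 49.
Reducing mod 11: 49 ≡ 5 (mod 11).
Since F(a, b, c) ≡ 5 ≠ 0 (mod 11), P does NOT lie on the curve.


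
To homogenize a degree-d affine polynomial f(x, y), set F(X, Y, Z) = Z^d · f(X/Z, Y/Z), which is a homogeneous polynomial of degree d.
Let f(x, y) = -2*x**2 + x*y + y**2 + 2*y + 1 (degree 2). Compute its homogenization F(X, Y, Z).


F(X, Y, Z) = -2*X**2 + X*Y + Y**2 + 2*Y*Z + Z**2

deg(f) = 2.
Substitute x = X/Z, y = Y/Z into f, then multiply by Z^2.
  monomial -2·x^2·y^0 ↦ -2·X^2·Y^0·Z^0.
  monomial 1·x^1·y^1 ↦ 1·X^1·Y^1·Z^0.
  monomial 1·x^0·y^2 ↦ 1·X^0·Y^2·Z^0.
  monomial 2·x^0·y^1 ↦ 2·X^0·Y^1·Z^1.
  monomial 1·x^0·y^0 ↦ 1·X^0·Y^0·Z^2.
Collecting: F(X, Y, Z) = -2*X**2 + X*Y + Y**2 + 2*Y*Z + Z**2.


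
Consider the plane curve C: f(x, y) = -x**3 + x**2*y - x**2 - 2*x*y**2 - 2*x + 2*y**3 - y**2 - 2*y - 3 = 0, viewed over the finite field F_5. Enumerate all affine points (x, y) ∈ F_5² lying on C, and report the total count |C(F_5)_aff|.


Affine F_5-points: {(0, 2), (1, 2), (2, 1), (3, 0)}; count = 4.

For each of the 25 pairs (x, y) ∈ F_5², evaluate f(x, y) mod 5. Record the zeros.
  x = 0: [0↦2, 1↦1, 2↦0, 3↦1, 4↦1]  zeros at y ∈ {2}
  x = 1: [0↦3, 1↦1, 2↦0, 3↦2, 4↦4]  zeros at y ∈ {2}
  x = 2: [0↦1, 1↦0, 2↦1, 3↦1, 4↦2]  zeros at y ∈ {1}
  x = 3: [0↦0, 1↦2, 2↦2, 3↦2, 4↦4]  zeros at y ∈ {0}
  x = 4: [0↦4, 1↦1, 2↦2, 3↦4, 4↦4]  zeros at y ∈ ∅
Collecting zeros: affine points = {(0, 2), (1, 2), (2, 1), (3, 0)}.
Total count |C(F_5)_aff| = 4.


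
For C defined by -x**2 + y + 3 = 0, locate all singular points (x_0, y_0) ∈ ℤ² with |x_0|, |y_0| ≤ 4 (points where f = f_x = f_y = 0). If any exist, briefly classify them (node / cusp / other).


No singular points in the scanned grid; C is smooth there.

Compute partial derivatives:
  f_x = -2*x.
  f_y = 1.
f_y = 1 is a nonzero constant, so f_y never vanishes: no point (x, y) can satisfy f = f_x = f_y = 0. In particular no (x, y) ∈ {−4, ..., 4}² is singular; the curve is smooth.


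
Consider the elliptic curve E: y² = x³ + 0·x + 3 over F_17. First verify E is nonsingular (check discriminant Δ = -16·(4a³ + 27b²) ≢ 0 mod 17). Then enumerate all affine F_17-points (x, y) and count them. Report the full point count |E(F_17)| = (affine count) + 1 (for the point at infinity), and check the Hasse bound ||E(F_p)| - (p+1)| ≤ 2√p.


Affine points = {(1, 2), (1, 15), (3, 8), (3, 9), (4, 4), (4, 13), (5, 3), (5, 14), (6, 7), (6, 10), (9, 1), (9, 16), (10, 0), (11, 5), (11, 12), (16, 6), (16, 11)}; affine count = 17; |E(F_17)| = 18.

Discriminant check: Δ ∝ 4a³ + 27b² = 4·0³ + 27·3² = 4·0 + 27·9 ≡ 5 (mod 17). Nonzero ⇒ E is nonsingular.
For each x ∈ F_17, compute rhs = x³ + 0·x + 3 mod 17, then count y ∈ F_17 with y² ≡ rhs.
  x = 0: rhs = 3, matching y values: none (0 points).
  x = 1: rhs = 4, matching y values: 2, 15 (2 points).
  x = 2: rhs = 11, matching y values: none (0 points).
  x = 3: rhs = 13, matching y values: 8, 9 (2 points).
  x = 4: rhs = 16, matching y values: 4, 13 (2 points).
  x = 5: rhs = 9, matching y values: 3, 14 (2 points).
  x = 6: rhs = 15, matching y values: 7, 10 (2 points).
  x = 7: rhs = 6, matching y values: none (0 points).
  x = 8: rhs = 5, matching y values: none (0 points).
  x = 9: rhs = 1, matching y values: 1, 16 (2 points).
  x = 10: rhs = 0, matching y values: 0 (1 points).
  x = 11: rhs = 8, matching y values: 5, 12 (2 points).
  x = 12: rhs = 14, matching y values: none (0 points).
  x = 13: rhs = 7, matching y values: none (0 points).
  x = 14: rhs = 10, matching y values: none (0 points).
  x = 15: rhs = 12, matching y values: none (0 points).
  x = 16: rhs = 2, matching y values: 6, 11 (2 points).
Total affine count: 17.
Full point count |E(F_17)| = 17 + 1 = 18.
Hasse bound: |18 − (17+1)| = |0| = 0 ≤ 2√17 ≈ 8.2462 ✓.


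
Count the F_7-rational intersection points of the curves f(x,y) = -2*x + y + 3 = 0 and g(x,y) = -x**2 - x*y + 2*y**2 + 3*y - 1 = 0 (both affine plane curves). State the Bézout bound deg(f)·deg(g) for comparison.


Common zeros: {(4, 5), (6, 2)}; count = 2; Bézout bound = 2.

deg(f) = 1, deg(g) = 2, so Bézout bound = 2.
Scan x ∈ F_7. For each x, list the y ∈ F_7 with f(x, y) ≡ 0 and those with g(x, y) ≡ 0 (mod 7); the common zeros in that column are the intersection.
  x = 0: f ≡ 0 at y ∈ {4}; g ≡ 0 at y ∈ ∅; common: ∅.
  x = 1: f ≡ 0 at y ∈ {6}; g ≡ 0 at y ∈ ∅; common: ∅.
  x = 2: f ≡ 0 at y ∈ {1}; g ≡ 0 at y ∈ ∅; common: ∅.
  x = 3: f ≡ 0 at y ∈ {3}; g ≡ 0 at y ∈ ∅; common: ∅.
  x = 4: f ≡ 0 at y ∈ {5}; g ≡ 0 at y ∈ {5, 6}; common: {5}.
  x = 5: f ≡ 0 at y ∈ {0}; g ≡ 0 at y ∈ {3, 5}; common: ∅.
  x = 6: f ≡ 0 at y ∈ {2}; g ≡ 0 at y ∈ {2, 3}; common: {2}.
Collecting: common zeros = {(4, 5), (6, 2)}, so the count is 2.
Comparison with the Bézout bound: 2 ≤ 2 = deg(f)·deg(g), as expected for curves with no common component (the bound is attained).


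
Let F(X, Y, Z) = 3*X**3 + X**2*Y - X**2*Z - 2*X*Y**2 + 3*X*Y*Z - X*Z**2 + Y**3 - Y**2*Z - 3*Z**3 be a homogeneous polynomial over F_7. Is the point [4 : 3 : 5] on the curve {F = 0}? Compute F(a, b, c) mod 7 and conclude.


F(4,3,5) ≡ 6 (mod 7); P is NOT on the curve.

Evaluate F(4, 3, 5) term-by-term (mod 7).
  3*X**3 ↦ 3·64·1·1 = 192
  X**2*Y ↦ 1·16·3·1 = 48
  -X**2*Z ↦ -1·16·1·5 = -80
  -2*X*Y**2 ↦ -2·4·9·1 = -72
  3*X*Y*Z ↦ 3·4·3·5 = 180
  -X*Z**2 ↦ -1·4·1·25 = -100
  Y**3 ↦ 1·1·27·1 = 27
  -Y**2*Z ↦ -1·1·9·5 = -45
  -3*Z**3 ↦ -3·1·1·125 = -375
Sum: F(4, 3, 5) = (192) + (48) + (-80) + (-72) + (180) + (-100) + (27) + (-45) + (-375) = -225.
Reducing mod 7: -225 ≡ 6 (mod 7).
Since F(a, b, c) ≡ 6 ≠ 0 (mod 7), P does NOT lie on the curve.


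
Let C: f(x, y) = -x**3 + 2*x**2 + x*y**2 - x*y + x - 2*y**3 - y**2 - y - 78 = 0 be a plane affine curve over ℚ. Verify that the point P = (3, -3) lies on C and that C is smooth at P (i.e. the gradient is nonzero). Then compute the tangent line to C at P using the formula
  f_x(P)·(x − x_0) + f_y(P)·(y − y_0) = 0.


Tangent line at P: -2*x - 70*y - 204 = 0.

Step 1: f(3, -3) = 0, so P lies on C.
Step 2: partial derivatives
  f_x(x, y) = -3*x**2 + 4*x + y**2 - y + 1, f_y(x, y) = 2*x*y - x - 6*y**2 - 2*y - 1.
  f_x(P) = -2, f_y(P) = -70 (gradient nonzero, so P is smooth).
Step 3: tangent line at P: -2·(x − 3) + -70·(y − -3) = 0.
Expanding: -2*x - 70*y - 204 = 0.


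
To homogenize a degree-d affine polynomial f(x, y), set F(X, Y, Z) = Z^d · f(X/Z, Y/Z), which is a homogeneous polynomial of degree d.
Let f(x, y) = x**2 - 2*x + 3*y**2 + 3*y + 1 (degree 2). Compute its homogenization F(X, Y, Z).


F(X, Y, Z) = X**2 - 2*X*Z + 3*Y**2 + 3*Y*Z + Z**2

deg(f) = 2.
Substitute x = X/Z, y = Y/Z into f, then multiply by Z^2.
  monomial 1·x^2·y^0 ↦ 1·X^2·Y^0·Z^0.
  monomial -2·x^1·y^0 ↦ -2·X^1·Y^0·Z^1.
  monomial 3·x^0·y^2 ↦ 3·X^0·Y^2·Z^0.
  monomial 3·x^0·y^1 ↦ 3·X^0·Y^1·Z^1.
  monomial 1·x^0·y^0 ↦ 1·X^0·Y^0·Z^2.
Collecting: F(X, Y, Z) = X**2 - 2*X*Z + 3*Y**2 + 3*Y*Z + Z**2.
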